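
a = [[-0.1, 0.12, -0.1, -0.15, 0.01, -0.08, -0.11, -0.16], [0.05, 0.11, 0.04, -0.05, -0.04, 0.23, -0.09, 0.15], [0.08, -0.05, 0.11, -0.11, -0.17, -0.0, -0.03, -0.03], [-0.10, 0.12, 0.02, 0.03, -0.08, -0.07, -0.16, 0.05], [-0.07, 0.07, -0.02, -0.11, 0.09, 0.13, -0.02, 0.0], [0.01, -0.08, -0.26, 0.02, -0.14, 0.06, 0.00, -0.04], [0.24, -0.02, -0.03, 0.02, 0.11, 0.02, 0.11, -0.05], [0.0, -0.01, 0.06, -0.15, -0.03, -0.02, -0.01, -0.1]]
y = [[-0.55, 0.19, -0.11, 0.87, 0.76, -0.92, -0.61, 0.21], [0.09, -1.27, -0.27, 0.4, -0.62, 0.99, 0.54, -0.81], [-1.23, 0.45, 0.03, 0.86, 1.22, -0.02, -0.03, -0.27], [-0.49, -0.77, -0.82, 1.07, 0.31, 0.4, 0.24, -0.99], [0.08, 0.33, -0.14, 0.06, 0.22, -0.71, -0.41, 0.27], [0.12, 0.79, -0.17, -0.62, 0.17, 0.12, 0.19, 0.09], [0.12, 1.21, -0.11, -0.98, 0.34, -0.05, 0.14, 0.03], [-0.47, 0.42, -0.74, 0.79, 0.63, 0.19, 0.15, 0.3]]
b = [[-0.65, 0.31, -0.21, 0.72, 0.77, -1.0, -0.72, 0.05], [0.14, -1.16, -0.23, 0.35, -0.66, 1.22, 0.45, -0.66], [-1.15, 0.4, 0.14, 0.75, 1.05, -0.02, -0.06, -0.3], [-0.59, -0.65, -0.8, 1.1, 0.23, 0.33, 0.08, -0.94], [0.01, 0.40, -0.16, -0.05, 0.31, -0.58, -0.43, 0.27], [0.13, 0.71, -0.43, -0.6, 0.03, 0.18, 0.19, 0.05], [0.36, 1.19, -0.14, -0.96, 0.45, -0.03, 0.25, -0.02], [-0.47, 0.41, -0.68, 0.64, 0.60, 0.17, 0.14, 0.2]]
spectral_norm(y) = 3.04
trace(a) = 0.31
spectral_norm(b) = 2.93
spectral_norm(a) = 0.42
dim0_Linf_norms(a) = [0.24, 0.12, 0.26, 0.15, 0.17, 0.23, 0.16, 0.16]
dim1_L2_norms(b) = [1.79, 2.03, 1.81, 1.92, 0.94, 1.07, 1.66, 1.31]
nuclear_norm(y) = 9.25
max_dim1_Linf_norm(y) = 1.27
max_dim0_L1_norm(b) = 5.23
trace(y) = 0.06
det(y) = 0.00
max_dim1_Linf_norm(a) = 0.26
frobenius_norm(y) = 4.67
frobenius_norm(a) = 0.78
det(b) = -0.01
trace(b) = 0.37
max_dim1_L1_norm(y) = 5.09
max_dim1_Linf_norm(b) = 1.22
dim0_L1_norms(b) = [3.5, 5.23, 2.79, 5.17, 4.1, 3.53, 2.32, 2.49]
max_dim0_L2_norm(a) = 0.31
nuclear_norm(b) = 9.44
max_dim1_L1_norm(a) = 0.83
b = y + a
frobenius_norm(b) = 4.55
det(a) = -0.00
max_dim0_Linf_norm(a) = 0.26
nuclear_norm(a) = 1.85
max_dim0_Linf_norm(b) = 1.22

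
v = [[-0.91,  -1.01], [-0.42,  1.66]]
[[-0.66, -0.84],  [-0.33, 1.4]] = v @ [[0.74, -0.01], [-0.01, 0.84]]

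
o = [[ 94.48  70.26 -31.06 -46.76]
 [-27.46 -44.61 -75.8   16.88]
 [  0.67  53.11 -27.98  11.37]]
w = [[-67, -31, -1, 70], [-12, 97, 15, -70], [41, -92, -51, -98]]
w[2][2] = -51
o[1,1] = -44.61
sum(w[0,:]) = -29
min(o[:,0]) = -27.46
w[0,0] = -67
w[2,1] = -92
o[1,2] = -75.8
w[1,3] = -70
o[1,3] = 16.88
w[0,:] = [-67, -31, -1, 70]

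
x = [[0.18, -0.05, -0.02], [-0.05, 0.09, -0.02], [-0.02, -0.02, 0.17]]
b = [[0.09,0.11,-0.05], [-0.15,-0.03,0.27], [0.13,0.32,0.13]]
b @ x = [[0.01, 0.01, -0.01], [-0.03, -0.0, 0.05], [0.00, 0.02, 0.01]]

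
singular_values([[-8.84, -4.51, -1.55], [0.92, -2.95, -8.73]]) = [10.65, 8.55]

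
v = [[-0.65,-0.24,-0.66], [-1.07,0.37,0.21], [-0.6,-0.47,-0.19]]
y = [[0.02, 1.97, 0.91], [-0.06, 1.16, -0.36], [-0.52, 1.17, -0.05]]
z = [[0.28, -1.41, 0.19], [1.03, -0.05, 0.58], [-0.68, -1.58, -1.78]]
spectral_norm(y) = 2.64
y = v @ z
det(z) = -2.06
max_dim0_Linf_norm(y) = 1.97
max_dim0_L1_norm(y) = 4.3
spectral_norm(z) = 2.66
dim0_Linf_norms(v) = [1.07, 0.47, 0.66]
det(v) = -0.42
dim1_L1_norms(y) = [2.9, 1.58, 1.74]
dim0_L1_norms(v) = [2.32, 1.08, 1.06]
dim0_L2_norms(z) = [1.27, 2.12, 1.88]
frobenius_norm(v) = 1.69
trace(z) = -1.55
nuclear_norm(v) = 2.62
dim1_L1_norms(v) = [1.55, 1.65, 1.26]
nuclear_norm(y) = 3.87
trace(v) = -0.47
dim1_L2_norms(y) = [2.17, 1.22, 1.28]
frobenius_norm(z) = 3.10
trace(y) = 1.13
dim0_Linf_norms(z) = [1.03, 1.58, 1.78]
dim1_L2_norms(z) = [1.45, 1.18, 2.48]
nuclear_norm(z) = 4.68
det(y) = 0.86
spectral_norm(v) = 1.42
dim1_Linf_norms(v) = [0.66, 1.07, 0.6]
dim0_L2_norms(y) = [0.52, 2.57, 0.98]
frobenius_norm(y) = 2.80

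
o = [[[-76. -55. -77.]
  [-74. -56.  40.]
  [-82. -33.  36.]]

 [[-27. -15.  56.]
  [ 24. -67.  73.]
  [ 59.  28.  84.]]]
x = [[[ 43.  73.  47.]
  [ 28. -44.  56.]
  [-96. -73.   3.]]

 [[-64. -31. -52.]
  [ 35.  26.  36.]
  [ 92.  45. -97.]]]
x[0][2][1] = -73.0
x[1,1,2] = 36.0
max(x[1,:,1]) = 45.0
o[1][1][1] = -67.0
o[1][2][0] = 59.0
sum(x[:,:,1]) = -4.0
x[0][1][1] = -44.0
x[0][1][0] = 28.0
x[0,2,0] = -96.0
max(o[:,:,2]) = 84.0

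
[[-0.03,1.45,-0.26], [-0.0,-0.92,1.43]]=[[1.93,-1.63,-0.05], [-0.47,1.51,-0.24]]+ [[-1.96, 3.08, -0.21], [0.47, -2.43, 1.67]]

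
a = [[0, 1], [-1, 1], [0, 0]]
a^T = [[0, -1, 0], [1, 1, 0]]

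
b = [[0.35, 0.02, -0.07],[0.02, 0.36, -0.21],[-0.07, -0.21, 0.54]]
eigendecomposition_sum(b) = [[0.03,0.07,-0.11],[0.07,0.2,-0.30],[-0.11,-0.3,0.47]] + [[0.32, -0.08, 0.02], [-0.08, 0.02, -0.01], [0.02, -0.01, 0.00]] + [[0.01, 0.03, 0.02], [0.03, 0.14, 0.1], [0.02, 0.1, 0.07]]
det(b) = 0.05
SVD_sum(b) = [[0.03, 0.07, -0.11], [0.07, 0.20, -0.30], [-0.11, -0.3, 0.47]] + [[0.32, -0.08, 0.02], [-0.08, 0.02, -0.01], [0.02, -0.01, 0.00]] + [[0.01, 0.03, 0.02], [0.03, 0.14, 0.1], [0.02, 0.1, 0.07]]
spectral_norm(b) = 0.69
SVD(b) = [[-0.2, 0.96, 0.18], [-0.53, -0.26, 0.81], [0.82, 0.07, 0.56]] @ diag([0.6925931925932395, 0.33979143486253993, 0.2176153725442204]) @ [[-0.2, -0.53, 0.82], [0.96, -0.26, 0.07], [0.18, 0.81, 0.56]]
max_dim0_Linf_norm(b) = 0.54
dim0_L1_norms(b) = [0.44, 0.59, 0.82]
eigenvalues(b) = [0.69, 0.34, 0.22]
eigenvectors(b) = [[0.20, 0.96, 0.18], [0.53, -0.26, 0.81], [-0.82, 0.07, 0.56]]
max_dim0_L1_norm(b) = 0.82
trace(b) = 1.25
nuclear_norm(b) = 1.25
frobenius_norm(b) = 0.80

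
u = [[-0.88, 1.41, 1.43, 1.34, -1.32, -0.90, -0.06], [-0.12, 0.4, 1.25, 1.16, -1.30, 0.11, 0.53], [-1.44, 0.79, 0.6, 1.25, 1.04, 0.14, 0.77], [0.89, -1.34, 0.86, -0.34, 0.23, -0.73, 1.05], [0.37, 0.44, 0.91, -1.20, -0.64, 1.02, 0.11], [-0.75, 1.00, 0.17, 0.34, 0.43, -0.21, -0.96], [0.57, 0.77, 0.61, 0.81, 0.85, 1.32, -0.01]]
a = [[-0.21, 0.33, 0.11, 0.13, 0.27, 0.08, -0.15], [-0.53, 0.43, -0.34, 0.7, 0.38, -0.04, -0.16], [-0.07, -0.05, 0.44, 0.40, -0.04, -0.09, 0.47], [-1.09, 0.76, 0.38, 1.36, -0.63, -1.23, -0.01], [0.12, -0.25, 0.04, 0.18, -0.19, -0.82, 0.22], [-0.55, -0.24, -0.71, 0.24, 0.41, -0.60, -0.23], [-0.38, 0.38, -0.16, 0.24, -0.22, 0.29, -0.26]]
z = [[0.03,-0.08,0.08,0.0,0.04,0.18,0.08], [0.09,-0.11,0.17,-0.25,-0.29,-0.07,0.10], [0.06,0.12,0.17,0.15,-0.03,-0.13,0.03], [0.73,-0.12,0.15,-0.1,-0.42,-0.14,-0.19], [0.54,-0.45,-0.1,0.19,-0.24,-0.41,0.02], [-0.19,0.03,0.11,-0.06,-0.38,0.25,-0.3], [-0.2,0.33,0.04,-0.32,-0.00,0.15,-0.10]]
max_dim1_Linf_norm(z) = 0.73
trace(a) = 0.97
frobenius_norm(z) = 1.60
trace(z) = -0.10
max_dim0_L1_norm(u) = 6.44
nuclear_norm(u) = 13.88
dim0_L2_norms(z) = [0.96, 0.6, 0.33, 0.49, 0.68, 0.57, 0.39]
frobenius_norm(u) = 6.08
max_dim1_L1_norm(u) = 7.34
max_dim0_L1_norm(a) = 3.25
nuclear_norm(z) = 3.31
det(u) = -18.21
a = z @ u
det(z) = 0.00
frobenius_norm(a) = 3.28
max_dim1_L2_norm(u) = 3.03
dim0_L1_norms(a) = [2.95, 2.44, 2.18, 3.25, 2.14, 3.15, 1.5]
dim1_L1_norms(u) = [7.34, 4.87, 6.03, 5.44, 4.69, 3.86, 4.94]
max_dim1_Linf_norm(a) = 1.36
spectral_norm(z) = 1.24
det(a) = -0.00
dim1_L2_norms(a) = [0.53, 1.11, 0.77, 2.38, 0.93, 1.23, 0.76]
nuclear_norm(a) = 6.40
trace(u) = -1.08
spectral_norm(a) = 2.62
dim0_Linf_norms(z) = [0.73, 0.45, 0.17, 0.32, 0.42, 0.41, 0.3]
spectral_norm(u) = 4.02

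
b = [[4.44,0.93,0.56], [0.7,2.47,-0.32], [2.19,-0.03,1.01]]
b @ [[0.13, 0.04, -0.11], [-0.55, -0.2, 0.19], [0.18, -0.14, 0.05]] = [[0.17, -0.09, -0.28], [-1.33, -0.42, 0.38], [0.48, -0.05, -0.2]]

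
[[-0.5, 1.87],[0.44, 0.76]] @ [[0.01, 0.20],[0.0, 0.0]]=[[-0.0, -0.1], [0.0, 0.09]]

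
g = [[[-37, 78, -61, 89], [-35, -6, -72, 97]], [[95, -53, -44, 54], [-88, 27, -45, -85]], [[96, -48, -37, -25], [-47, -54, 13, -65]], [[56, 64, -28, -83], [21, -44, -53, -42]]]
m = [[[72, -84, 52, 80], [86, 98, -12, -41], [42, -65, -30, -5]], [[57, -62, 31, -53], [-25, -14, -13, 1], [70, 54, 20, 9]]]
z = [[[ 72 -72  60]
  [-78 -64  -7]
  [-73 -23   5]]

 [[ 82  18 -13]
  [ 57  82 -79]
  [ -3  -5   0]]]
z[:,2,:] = [[-73, -23, 5], [-3, -5, 0]]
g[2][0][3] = -25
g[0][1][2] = -72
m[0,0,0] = 72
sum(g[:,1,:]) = -478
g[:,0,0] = [-37, 95, 96, 56]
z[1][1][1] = 82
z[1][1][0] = 57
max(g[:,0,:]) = 96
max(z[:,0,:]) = 82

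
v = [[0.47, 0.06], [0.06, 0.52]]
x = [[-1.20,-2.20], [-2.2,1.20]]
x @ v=[[-0.7, -1.22], [-0.96, 0.49]]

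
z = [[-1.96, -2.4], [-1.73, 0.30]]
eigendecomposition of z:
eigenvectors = [[-0.89, 0.57],  [-0.45, -0.82]]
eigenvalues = [-3.16, 1.5]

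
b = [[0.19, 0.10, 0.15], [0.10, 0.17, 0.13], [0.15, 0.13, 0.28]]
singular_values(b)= [0.48, 0.08, 0.08]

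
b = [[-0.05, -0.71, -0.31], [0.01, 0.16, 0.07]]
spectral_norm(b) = 0.80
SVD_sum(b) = [[-0.05, -0.71, -0.31], [0.01, 0.16, 0.07]] + [[-0.0, 0.0, 0.00],[-0.0, 0.0, 0.00]]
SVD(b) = [[-0.98, 0.22], [0.22, 0.98]] @ diag([0.7958005105215459, 0.0012439668994587514]) @ [[0.06,0.91,0.4], [-0.99,0.02,0.12]]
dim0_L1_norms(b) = [0.06, 0.87, 0.38]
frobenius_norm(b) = 0.80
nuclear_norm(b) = 0.80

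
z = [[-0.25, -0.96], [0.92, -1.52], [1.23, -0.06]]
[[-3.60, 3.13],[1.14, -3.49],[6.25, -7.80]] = z@[[5.20,-6.42], [2.4,-1.59]]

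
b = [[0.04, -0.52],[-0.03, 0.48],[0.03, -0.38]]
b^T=[[0.04, -0.03, 0.03], [-0.52, 0.48, -0.38]]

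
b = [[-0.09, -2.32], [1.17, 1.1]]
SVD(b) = [[0.86, -0.52], [-0.52, -0.86]] @ diag([2.644039772567097, 0.989168176339764]) @ [[-0.26, -0.97],  [-0.97, 0.26]]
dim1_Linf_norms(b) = [2.32, 1.17]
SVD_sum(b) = [[-0.58, -2.19],  [0.35, 1.32]] + [[0.49, -0.13],[0.82, -0.22]]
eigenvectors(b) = [[(0.82+0j), (0.82-0j)], [(-0.21-0.54j), -0.21+0.54j]]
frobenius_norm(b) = 2.82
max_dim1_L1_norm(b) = 2.41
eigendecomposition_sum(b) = [[(-0.04+0.87j), -1.16+0.38j], [(0.58-0.19j), (0.55+0.67j)]] + [[-0.04-0.87j,-1.16-0.38j],[0.58+0.19j,(0.55-0.67j)]]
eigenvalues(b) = [(0.5+1.54j), (0.5-1.54j)]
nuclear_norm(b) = 3.63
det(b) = 2.62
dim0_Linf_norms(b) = [1.17, 2.32]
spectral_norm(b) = 2.64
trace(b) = 1.01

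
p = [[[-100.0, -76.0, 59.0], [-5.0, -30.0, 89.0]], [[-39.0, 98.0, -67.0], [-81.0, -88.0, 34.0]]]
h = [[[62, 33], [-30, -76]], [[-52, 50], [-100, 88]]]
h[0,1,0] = -30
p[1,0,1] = 98.0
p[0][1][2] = 89.0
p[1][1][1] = -88.0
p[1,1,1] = -88.0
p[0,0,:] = [-100.0, -76.0, 59.0]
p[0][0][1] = -76.0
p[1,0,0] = -39.0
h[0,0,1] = 33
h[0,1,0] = -30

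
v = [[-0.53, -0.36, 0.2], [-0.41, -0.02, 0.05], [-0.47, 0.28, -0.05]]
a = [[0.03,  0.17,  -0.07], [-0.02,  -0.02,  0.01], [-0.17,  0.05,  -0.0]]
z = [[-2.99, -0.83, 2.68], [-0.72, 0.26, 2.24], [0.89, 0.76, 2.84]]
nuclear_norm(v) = 1.31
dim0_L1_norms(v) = [1.41, 0.66, 0.3]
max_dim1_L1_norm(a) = 0.27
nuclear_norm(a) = 0.37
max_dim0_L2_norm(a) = 0.18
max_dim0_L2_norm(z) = 4.5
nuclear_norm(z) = 7.88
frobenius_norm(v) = 0.96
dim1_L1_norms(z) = [6.5, 3.22, 4.49]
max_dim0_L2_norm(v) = 0.82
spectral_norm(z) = 4.90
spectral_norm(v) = 0.84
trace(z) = 0.11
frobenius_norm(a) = 0.26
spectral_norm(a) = 0.19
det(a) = 0.00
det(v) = -0.00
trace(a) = 0.01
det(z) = -2.56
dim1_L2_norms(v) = [0.67, 0.41, 0.55]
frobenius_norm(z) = 5.64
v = z @ a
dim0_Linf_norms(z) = [2.99, 0.83, 2.84]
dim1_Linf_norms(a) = [0.17, 0.02, 0.17]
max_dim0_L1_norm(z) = 7.76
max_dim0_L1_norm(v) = 1.41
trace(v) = -0.60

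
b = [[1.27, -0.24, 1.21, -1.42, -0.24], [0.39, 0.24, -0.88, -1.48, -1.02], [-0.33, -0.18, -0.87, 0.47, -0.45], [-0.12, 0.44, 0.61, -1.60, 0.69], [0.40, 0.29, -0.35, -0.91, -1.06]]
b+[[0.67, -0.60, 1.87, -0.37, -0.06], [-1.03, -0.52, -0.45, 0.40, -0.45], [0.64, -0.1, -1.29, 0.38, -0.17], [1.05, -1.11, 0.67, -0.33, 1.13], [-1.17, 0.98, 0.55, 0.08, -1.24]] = [[1.94, -0.84, 3.08, -1.79, -0.3], [-0.64, -0.28, -1.33, -1.08, -1.47], [0.31, -0.28, -2.16, 0.85, -0.62], [0.93, -0.67, 1.28, -1.93, 1.82], [-0.77, 1.27, 0.20, -0.83, -2.3]]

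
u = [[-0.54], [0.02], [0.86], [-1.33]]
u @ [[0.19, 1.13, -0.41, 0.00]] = [[-0.10,-0.61,0.22,0.00],[0.00,0.02,-0.01,0.00],[0.16,0.97,-0.35,0.0],[-0.25,-1.50,0.55,0.0]]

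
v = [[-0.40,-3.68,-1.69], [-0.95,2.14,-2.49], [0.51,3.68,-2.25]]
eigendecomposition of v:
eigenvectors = [[(-0.83+0j), 0.73+0.00j, (0.73-0j)],[0.47+0.00j, 0.26-0.23j, (0.26+0.23j)],[(0.29+0j), (-0.14-0.58j), -0.14+0.58j]]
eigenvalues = [(2.28+0j), (-1.4+2.49j), (-1.4-2.49j)]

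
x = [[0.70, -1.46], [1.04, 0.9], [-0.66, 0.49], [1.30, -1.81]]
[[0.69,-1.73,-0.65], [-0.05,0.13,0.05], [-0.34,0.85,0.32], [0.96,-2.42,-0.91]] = x @ [[0.25,-0.64,-0.24], [-0.35,0.88,0.33]]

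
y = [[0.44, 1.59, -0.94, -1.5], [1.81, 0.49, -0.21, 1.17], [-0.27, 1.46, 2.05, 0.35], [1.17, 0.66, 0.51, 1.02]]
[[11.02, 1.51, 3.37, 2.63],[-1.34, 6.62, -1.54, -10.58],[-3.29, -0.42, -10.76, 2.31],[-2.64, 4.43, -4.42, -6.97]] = y @ [[-1.7,2.37,-0.10,-5.52],[3.89,1.07,-1.44,1.64],[-4.44,-0.89,-4.02,-0.55],[-0.94,1.38,-1.28,-1.29]]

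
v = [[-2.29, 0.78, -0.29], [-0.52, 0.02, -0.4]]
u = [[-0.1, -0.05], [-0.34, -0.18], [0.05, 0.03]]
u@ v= [[0.26, -0.08, 0.05], [0.87, -0.27, 0.17], [-0.13, 0.04, -0.03]]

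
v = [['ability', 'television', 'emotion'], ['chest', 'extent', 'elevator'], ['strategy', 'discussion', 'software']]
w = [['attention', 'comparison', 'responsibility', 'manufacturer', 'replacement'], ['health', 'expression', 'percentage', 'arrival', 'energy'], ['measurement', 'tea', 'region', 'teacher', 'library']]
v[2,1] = 'discussion'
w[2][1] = 'tea'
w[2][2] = 'region'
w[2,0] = 'measurement'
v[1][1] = 'extent'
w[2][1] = 'tea'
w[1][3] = 'arrival'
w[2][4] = 'library'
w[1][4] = 'energy'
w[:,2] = ['responsibility', 'percentage', 'region']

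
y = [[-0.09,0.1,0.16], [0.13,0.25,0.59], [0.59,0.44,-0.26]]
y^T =[[-0.09,  0.13,  0.59], [0.10,  0.25,  0.44], [0.16,  0.59,  -0.26]]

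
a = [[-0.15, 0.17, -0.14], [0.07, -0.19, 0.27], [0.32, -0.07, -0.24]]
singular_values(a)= [0.43, 0.41, 0.0]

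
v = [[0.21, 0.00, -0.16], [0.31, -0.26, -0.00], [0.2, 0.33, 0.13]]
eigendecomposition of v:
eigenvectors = [[-0.02-0.52j, (-0.02+0.52j), (0.16+0j)],[-0.16-0.27j, (-0.16+0.27j), (-0.83+0j)],[-0.79+0.00j, -0.79-0.00j, 0.54+0.00j]]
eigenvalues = [(0.2+0.24j), (0.2-0.24j), (-0.32+0j)]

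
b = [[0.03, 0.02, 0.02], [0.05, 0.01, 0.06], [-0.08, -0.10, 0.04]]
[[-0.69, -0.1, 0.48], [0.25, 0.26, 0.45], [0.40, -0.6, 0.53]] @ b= [[-0.06, -0.06, -0.0],[-0.02, -0.04, 0.04],[-0.06, -0.05, -0.01]]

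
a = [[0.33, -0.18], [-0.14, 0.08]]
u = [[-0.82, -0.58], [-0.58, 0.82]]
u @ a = [[-0.19, 0.10], [-0.31, 0.17]]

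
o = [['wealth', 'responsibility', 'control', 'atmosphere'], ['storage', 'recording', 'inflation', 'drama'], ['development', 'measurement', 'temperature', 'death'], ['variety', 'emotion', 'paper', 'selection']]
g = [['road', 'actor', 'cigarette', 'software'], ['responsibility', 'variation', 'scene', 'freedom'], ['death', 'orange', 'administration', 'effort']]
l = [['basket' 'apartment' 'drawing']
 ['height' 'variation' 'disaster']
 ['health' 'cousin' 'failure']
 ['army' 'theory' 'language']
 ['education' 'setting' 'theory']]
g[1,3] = 'freedom'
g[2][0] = 'death'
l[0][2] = 'drawing'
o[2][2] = 'temperature'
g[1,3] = 'freedom'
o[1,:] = ['storage', 'recording', 'inflation', 'drama']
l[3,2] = 'language'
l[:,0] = ['basket', 'height', 'health', 'army', 'education']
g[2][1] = 'orange'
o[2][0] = 'development'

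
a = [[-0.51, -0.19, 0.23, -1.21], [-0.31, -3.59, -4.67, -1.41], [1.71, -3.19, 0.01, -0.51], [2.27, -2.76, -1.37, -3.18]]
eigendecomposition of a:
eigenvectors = [[0.04+0.00j, -0.12+0.00j, (0.4+0.51j), (0.4-0.51j)], [(-0.62+0j), -0.73+0.00j, (-0.02+0.26j), -0.02-0.26j], [0.77+0.00j, (-0.35+0j), -0.17-0.15j, -0.17+0.15j], [0.13+0.00j, (-0.58+0j), (0.68+0j), 0.68-0.00j]]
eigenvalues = [(2.57+0j), (-6.98+0j), (-1.43+0.96j), (-1.43-0.96j)]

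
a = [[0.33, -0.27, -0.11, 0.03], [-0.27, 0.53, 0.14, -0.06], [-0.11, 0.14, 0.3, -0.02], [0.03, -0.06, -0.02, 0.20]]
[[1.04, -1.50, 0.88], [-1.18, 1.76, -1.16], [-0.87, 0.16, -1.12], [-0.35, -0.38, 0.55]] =a @ [[1.87, -3.45, 0.91],[-1.07, 1.9, -0.71],[-1.87, -1.67, -2.93],[-2.52, -0.99, 2.13]]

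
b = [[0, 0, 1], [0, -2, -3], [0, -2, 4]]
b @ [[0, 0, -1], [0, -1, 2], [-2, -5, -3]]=[[-2, -5, -3], [6, 17, 5], [-8, -18, -16]]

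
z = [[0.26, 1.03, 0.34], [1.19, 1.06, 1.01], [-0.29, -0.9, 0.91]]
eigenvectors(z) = [[-0.83+0.00j, (-0.26-0.31j), -0.26+0.31j],[(0.53+0j), (-0.25-0.54j), -0.25+0.54j],[(0.17+0j), (0.69+0j), 0.69-0.00j]]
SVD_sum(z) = [[0.58, 0.77, 0.39],[1.02, 1.35, 0.69],[-0.27, -0.36, -0.18]] + [[-0.01, 0.1, -0.17],[0.03, -0.21, 0.37],[0.08, -0.6, 1.05]] + [[-0.3, 0.17, 0.12], [0.15, -0.08, -0.06], [-0.10, 0.06, 0.04]]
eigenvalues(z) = [(-0.47+0j), (1.35+0.84j), (1.35-0.84j)]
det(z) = -1.19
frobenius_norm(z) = 2.55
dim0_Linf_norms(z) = [1.19, 1.06, 1.01]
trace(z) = 2.23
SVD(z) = [[0.48, -0.15, 0.86], [0.85, 0.33, -0.41], [-0.22, 0.93, 0.29]] @ diag([2.155930880616296, 1.3034025364017356, 0.42332477615486613]) @ [[0.56,0.74,0.38], [0.06,-0.49,0.87], [-0.83,0.46,0.32]]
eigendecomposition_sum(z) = [[-0.35-0.00j, 0.20-0.00j, -0.06+0.00j], [0.23+0.00j, -0.13+0.00j, 0.04-0.00j], [(0.07+0j), (-0.04+0j), 0.01-0.00j]] + [[0.31-0.12j, (0.41-0.02j), 0.20-0.52j], [(0.48-0.05j), 0.59+0.13j, (0.49-0.66j)], [(-0.18+0.53j), -0.43+0.56j, 0.45+0.82j]] + [[(0.31+0.12j),  0.41+0.02j,  (0.2+0.52j)], [(0.48+0.05j),  (0.59-0.13j),  0.49+0.66j], [-0.18-0.53j,  -0.43-0.56j,  0.45-0.82j]]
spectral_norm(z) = 2.16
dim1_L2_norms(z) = [1.12, 1.89, 1.31]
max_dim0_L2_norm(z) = 1.73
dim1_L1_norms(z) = [1.63, 3.26, 2.1]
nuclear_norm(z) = 3.88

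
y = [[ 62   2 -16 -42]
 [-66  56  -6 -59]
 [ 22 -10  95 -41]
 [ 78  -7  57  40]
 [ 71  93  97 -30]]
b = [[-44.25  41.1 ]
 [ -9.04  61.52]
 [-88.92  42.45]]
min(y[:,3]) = -59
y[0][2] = -16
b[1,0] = -9.04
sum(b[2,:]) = -46.47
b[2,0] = -88.92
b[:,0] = [-44.25, -9.04, -88.92]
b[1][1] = 61.52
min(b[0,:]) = -44.25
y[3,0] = 78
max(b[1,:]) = 61.52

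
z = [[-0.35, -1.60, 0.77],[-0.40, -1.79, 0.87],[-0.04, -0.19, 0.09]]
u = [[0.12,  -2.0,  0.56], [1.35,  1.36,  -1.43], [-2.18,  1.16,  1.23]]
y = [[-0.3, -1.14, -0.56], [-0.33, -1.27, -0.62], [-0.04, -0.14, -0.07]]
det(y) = 0.00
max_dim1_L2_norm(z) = 2.03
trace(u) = 2.71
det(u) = 0.02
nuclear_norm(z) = 2.74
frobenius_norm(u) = 4.20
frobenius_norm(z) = 2.73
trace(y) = -1.64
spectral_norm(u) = 3.16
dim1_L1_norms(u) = [2.68, 4.14, 4.57]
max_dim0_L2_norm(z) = 2.41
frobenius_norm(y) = 1.96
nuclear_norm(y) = 1.96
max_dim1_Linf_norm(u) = 2.18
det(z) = -0.00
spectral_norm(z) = 2.73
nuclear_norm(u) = 5.93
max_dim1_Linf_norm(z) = 1.79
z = y @ u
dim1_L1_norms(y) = [2.0, 2.22, 0.25]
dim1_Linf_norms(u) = [2.0, 1.43, 2.18]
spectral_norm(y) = 1.96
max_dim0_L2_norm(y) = 1.71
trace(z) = -2.05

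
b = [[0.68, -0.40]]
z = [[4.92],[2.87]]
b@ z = [[2.2]]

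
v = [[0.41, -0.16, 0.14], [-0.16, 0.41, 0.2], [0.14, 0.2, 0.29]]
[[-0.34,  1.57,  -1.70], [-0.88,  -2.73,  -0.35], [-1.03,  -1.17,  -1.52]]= v @ [[-0.14, 3.25, -2.97], [-0.78, -3.99, -0.21], [-2.93, -2.85, -3.68]]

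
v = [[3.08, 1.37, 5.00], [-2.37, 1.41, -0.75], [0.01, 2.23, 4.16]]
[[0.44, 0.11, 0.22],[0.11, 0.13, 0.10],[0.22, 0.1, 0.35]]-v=[[-2.64, -1.26, -4.78], [2.48, -1.28, 0.85], [0.21, -2.13, -3.81]]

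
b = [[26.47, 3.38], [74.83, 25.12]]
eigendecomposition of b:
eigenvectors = [[0.22, -0.2], [0.98, 0.98]]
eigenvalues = [41.71, 9.88]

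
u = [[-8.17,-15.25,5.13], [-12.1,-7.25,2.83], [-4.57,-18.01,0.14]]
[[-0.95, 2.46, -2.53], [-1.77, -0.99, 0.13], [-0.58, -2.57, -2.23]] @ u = [[-10.44, 42.22, 1.73],[25.85, 31.83, -11.86],[46.03, 67.64, -10.56]]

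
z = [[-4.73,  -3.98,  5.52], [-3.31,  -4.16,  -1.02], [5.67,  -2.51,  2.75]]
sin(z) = [[-0.08,-0.34,0.19], [-0.35,0.35,0.19], [0.14,0.19,0.37]]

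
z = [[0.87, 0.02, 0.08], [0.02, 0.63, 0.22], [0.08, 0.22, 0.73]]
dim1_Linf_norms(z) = [0.87, 0.63, 0.73]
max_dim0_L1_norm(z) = 1.03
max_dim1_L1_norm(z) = 1.03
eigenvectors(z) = [[0.63, 0.78, -0.08], [0.45, -0.45, -0.77], [0.64, -0.44, 0.63]]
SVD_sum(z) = [[0.38, 0.27, 0.38], [0.27, 0.2, 0.28], [0.38, 0.28, 0.39]] + [[0.49,  -0.28,  -0.28], [-0.28,  0.16,  0.16], [-0.28,  0.16,  0.16]] + [[0.00,0.03,-0.02],  [0.03,0.27,-0.22],  [-0.02,-0.22,0.18]]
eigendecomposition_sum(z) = [[0.38, 0.27, 0.38], [0.27, 0.20, 0.28], [0.38, 0.28, 0.39]] + [[0.49, -0.28, -0.28], [-0.28, 0.16, 0.16], [-0.28, 0.16, 0.16]] + [[0.00, 0.03, -0.02], [0.03, 0.27, -0.22], [-0.02, -0.22, 0.18]]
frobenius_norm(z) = 1.34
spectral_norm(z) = 0.97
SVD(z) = [[-0.63, 0.78, -0.08], [-0.45, -0.45, -0.77], [-0.64, -0.44, 0.63]] @ diag([0.9657816952149361, 0.8127216604186294, 0.4514966443664347]) @ [[-0.63, -0.45, -0.64],[0.78, -0.45, -0.44],[-0.08, -0.77, 0.63]]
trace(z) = 2.23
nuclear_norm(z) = 2.23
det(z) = 0.35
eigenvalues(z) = [0.97, 0.81, 0.45]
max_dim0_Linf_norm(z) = 0.87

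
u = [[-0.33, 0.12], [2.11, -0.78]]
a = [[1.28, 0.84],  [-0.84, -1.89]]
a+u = [[0.95,0.96], [1.27,-2.67]]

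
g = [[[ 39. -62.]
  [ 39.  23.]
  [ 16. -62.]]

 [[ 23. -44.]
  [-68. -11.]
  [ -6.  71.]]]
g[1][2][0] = -6.0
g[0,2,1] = -62.0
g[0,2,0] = 16.0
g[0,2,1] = -62.0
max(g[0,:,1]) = 23.0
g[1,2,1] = 71.0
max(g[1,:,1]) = 71.0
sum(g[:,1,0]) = -29.0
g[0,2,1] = -62.0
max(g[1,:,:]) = 71.0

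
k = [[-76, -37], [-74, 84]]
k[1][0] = -74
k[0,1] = -37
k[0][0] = -76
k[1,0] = -74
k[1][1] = 84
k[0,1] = -37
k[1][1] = 84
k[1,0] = -74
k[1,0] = -74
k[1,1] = 84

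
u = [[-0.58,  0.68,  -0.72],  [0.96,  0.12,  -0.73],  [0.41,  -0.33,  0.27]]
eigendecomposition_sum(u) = [[-0.65, 0.35, -0.17], [0.85, -0.45, 0.22], [0.43, -0.23, 0.11]] + [[-0.0, 0.00, -0.0], [-0.0, 0.0, -0.01], [-0.00, 0.00, -0.01]] + [[0.07, 0.33, -0.55], [0.12, 0.57, -0.94], [-0.02, -0.10, 0.16]]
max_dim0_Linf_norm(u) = 0.96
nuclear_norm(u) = 2.51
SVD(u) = [[-0.88, -0.19, 0.45], [0.15, -0.98, -0.11], [0.46, -0.03, 0.89]] @ diag([1.285695173104778, 1.2177762624072226, 0.0029827122842306574]) @ [[0.65, -0.57, 0.50],[-0.70, -0.19, 0.69],[-0.30, -0.80, -0.52]]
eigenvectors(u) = [[0.56, -0.29, -0.50], [-0.74, -0.80, -0.86], [-0.38, -0.52, 0.15]]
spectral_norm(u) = 1.29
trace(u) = -0.19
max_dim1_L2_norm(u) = 1.21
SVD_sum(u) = [[-0.74, 0.64, -0.56], [0.13, -0.11, 0.10], [0.39, -0.33, 0.30]] + [[0.16, 0.04, -0.16], [0.83, 0.23, -0.83], [0.02, 0.01, -0.02]] + [[-0.0,-0.0,-0.0], [0.00,0.00,0.00], [-0.00,-0.0,-0.0]]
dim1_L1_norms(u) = [1.98, 1.81, 1.01]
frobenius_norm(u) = 1.77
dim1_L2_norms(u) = [1.15, 1.21, 0.59]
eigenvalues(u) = [-0.99, -0.01, 0.8]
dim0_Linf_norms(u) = [0.96, 0.68, 0.73]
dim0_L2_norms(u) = [1.19, 0.77, 1.06]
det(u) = 0.00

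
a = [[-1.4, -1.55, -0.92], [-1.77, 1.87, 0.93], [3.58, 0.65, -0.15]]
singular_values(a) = [4.25, 2.8, 0.31]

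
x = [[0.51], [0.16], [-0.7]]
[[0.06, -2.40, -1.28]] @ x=[[0.54]]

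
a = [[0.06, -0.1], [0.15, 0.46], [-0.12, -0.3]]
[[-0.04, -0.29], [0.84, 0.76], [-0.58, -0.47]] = a@[[1.51, -1.31], [1.33, 2.09]]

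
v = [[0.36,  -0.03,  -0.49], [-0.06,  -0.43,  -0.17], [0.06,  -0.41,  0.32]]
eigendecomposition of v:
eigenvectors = [[0.92+0.00j, 0.92-0.00j, 0.25+0.00j], [-0.04+0.09j, -0.04-0.09j, 0.88+0.00j], [(-0.05-0.37j), (-0.05+0.37j), (0.41+0j)]]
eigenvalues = [(0.39+0.2j), (0.39-0.2j), (-0.53+0j)]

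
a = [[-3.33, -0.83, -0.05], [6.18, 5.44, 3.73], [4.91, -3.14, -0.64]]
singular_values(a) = [9.67, 5.81, 0.78]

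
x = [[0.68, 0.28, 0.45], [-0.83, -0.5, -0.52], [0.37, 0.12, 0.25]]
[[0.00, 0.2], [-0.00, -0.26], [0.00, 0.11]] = x @[[-0.01, 0.11], [0.01, 0.12], [0.01, 0.20]]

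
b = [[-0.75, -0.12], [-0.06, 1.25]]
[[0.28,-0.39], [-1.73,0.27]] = b@[[-0.15, 0.48], [-1.39, 0.24]]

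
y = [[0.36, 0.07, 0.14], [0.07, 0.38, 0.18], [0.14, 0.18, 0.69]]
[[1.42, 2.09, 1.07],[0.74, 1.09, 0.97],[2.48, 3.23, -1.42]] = y @ [[2.77,4.28,3.72], [0.01,0.3,3.66], [3.03,3.74,-3.77]]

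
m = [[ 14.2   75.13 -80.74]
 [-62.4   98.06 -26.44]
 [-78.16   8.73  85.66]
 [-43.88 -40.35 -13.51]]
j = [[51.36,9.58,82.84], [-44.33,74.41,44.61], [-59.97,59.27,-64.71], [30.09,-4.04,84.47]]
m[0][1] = 75.13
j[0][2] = 82.84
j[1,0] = -44.33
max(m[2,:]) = 85.66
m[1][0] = -62.4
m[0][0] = 14.2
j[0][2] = 82.84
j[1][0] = -44.33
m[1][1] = 98.06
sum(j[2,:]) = -65.41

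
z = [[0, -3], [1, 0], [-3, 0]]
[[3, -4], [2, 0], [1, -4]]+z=[[3, -7], [3, 0], [-2, -4]]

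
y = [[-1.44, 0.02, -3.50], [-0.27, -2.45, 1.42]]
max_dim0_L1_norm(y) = 4.92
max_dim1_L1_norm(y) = 4.96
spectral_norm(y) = 4.10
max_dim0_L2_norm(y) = 3.78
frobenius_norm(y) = 4.73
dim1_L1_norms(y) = [4.96, 4.14]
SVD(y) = [[-0.88, 0.47], [0.47, 0.88]] @ diag([4.097439908055987, 2.3720847792332678]) @ [[0.28, -0.29, 0.92], [-0.39, -0.91, -0.16]]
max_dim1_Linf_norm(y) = 3.5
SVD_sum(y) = [[-1.01, 1.03, -3.32], [0.54, -0.55, 1.77]] + [[-0.43, -1.01, -0.18], [-0.81, -1.9, -0.35]]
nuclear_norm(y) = 6.47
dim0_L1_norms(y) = [1.71, 2.47, 4.92]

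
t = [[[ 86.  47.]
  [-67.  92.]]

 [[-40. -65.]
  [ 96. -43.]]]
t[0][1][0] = -67.0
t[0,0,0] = 86.0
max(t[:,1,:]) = 96.0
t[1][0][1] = -65.0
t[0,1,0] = -67.0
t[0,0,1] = 47.0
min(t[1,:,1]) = -65.0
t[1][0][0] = -40.0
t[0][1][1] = 92.0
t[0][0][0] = 86.0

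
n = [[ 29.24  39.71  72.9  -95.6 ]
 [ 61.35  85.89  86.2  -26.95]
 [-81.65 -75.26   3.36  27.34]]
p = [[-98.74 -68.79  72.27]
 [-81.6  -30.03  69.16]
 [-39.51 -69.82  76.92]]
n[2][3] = 27.34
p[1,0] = -81.6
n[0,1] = 39.71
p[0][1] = -68.79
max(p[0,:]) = 72.27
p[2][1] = -69.82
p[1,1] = -30.03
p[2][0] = -39.51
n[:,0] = [29.24, 61.35, -81.65]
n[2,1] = -75.26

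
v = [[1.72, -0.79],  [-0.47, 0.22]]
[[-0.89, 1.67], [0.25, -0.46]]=v @ [[-0.06, 1.0], [1.00, 0.06]]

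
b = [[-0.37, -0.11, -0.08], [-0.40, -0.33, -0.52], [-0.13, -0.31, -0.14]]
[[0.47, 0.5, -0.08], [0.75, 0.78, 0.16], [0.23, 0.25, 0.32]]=b @[[-1.14,-1.22,0.58], [-0.02,-0.07,-1.32], [-0.55,-0.51,0.08]]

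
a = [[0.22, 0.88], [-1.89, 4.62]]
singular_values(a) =[5.05, 0.53]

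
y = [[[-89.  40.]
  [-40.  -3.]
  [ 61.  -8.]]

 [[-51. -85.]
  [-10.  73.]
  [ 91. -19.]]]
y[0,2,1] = -8.0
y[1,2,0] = 91.0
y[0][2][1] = -8.0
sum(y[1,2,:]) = 72.0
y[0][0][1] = 40.0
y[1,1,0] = -10.0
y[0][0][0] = -89.0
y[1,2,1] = -19.0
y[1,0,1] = -85.0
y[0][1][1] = -3.0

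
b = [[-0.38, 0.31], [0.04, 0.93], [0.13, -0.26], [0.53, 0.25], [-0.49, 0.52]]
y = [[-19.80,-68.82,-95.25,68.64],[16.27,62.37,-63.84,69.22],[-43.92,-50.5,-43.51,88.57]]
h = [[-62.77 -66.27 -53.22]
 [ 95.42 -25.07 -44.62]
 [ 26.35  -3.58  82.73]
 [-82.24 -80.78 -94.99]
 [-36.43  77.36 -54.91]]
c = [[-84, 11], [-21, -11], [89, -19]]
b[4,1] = 0.516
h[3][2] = -94.99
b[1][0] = 0.038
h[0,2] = -53.22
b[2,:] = [0.127, -0.263]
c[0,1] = 11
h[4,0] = -36.43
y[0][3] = 68.64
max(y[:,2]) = -43.51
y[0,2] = -95.25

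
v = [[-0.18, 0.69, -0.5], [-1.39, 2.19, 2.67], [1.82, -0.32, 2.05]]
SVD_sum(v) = [[0.00, -0.01, -0.02], [-0.72, 1.89, 3.02], [-0.23, 0.61, 0.98]] + [[-0.52, 0.27, -0.29], [-0.64, 0.34, -0.36], [1.97, -1.03, 1.12]] + [[0.33,0.43,-0.19], [-0.02,-0.03,0.01], [0.08,0.10,-0.05]]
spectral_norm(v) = 3.82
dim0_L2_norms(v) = [2.3, 2.32, 3.4]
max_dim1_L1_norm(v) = 6.25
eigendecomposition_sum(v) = [[(-0.35+0.93j),  0.23-0.22j,  -0.71+0.07j], [-1.85+0.23j,  (0.57+0.19j),  (-0.74-1.12j)], [0.66-0.58j,  (-0.27+0.08j),  (0.58+0.24j)]] + [[-0.35-0.93j, (0.23+0.22j), -0.71-0.07j], [-1.85-0.23j, (0.57-0.19j), -0.74+1.12j], [0.66+0.58j, (-0.27-0.08j), 0.58-0.24j]] + [[(0.51+0j), (0.23+0j), 0.92+0.00j], [(2.32+0j), (1.05+0j), 4.15+0.00j], [(0.49+0j), (0.22+0j), (0.88+0j)]]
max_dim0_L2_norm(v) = 3.4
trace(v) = 4.06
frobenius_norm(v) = 4.72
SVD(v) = [[0.01, 0.24, 0.97], [-0.95, 0.30, -0.07], [-0.31, -0.92, 0.23]] @ diag([3.8183871504459352, 2.7018567346484352, 0.593961071741458]) @ [[0.2, -0.52, -0.83], [-0.79, 0.41, -0.45], [0.58, 0.75, -0.33]]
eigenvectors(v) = [[0.20-0.39j, (0.2+0.39j), 0.21+0.00j], [0.81+0.00j, 0.81-0.00j, (0.96+0j)], [(-0.32+0.22j), (-0.32-0.22j), 0.20+0.00j]]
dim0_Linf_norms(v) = [1.82, 2.19, 2.67]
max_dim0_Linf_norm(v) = 2.67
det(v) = 6.13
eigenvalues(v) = [(0.81+1.36j), (0.81-1.36j), (2.45+0j)]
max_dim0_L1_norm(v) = 5.22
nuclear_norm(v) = 7.11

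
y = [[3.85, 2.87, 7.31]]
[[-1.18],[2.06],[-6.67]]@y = [[-4.54, -3.39, -8.63], [7.93, 5.91, 15.06], [-25.68, -19.14, -48.76]]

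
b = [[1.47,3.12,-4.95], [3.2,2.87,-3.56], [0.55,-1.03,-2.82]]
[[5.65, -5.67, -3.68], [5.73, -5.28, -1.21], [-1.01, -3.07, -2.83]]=b@[[0.35, -0.56, 0.61],[1.47, 0.00, 0.20],[-0.11, 0.98, 1.05]]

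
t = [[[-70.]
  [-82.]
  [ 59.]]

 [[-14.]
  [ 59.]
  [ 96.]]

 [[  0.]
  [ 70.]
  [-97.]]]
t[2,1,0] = 70.0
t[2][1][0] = 70.0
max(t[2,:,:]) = 70.0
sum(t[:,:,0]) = 21.0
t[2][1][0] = 70.0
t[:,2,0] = [59.0, 96.0, -97.0]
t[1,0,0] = -14.0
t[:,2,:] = [[59.0], [96.0], [-97.0]]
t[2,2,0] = -97.0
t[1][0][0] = -14.0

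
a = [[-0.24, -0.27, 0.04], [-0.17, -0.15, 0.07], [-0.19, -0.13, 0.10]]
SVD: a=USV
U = [[-0.73, 0.65, 0.23], [-0.48, -0.23, -0.85], [-0.49, -0.73, 0.48]]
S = [0.49, 0.08, 0.0]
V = [[0.71, 0.67, -0.23], [0.28, -0.56, -0.78], [-0.65, 0.49, -0.58]]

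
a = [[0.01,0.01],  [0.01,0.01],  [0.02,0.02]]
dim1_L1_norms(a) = [0.02, 0.02, 0.04]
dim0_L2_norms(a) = [0.02, 0.02]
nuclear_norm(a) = 0.03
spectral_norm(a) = 0.03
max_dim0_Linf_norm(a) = 0.02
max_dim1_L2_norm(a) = 0.03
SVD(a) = [[-0.41, 0.91], [-0.41, -0.18], [-0.82, -0.37]] @ diag([0.03464101615137755, 3.888339063818231e-18]) @ [[-0.71, -0.71], [-0.71, 0.71]]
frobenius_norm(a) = 0.03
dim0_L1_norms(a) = [0.04, 0.04]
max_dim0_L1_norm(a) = 0.04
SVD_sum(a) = [[0.01, 0.01], [0.01, 0.01], [0.02, 0.02]] + [[-0.00, 0.0], [0.00, -0.00], [0.0, -0.00]]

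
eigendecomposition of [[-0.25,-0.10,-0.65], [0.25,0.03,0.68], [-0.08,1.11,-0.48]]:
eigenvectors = [[0.44, -0.94, -0.57],  [-0.49, 0.08, 0.54],  [0.75, 0.34, 0.62]]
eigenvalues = [-1.25, -0.01, 0.55]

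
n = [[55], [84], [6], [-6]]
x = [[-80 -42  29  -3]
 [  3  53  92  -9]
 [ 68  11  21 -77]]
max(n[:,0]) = 84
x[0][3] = -3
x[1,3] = -9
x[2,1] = 11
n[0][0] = 55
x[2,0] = 68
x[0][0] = -80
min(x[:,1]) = -42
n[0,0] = 55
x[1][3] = -9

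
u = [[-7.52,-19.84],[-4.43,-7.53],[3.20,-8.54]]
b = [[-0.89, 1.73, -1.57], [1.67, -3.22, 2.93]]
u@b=[[-26.44, 50.88, -46.32], [-8.63, 16.58, -15.11], [-17.11, 33.03, -30.05]]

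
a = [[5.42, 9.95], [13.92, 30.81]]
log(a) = [[0.29,1.09], [1.52,3.06]]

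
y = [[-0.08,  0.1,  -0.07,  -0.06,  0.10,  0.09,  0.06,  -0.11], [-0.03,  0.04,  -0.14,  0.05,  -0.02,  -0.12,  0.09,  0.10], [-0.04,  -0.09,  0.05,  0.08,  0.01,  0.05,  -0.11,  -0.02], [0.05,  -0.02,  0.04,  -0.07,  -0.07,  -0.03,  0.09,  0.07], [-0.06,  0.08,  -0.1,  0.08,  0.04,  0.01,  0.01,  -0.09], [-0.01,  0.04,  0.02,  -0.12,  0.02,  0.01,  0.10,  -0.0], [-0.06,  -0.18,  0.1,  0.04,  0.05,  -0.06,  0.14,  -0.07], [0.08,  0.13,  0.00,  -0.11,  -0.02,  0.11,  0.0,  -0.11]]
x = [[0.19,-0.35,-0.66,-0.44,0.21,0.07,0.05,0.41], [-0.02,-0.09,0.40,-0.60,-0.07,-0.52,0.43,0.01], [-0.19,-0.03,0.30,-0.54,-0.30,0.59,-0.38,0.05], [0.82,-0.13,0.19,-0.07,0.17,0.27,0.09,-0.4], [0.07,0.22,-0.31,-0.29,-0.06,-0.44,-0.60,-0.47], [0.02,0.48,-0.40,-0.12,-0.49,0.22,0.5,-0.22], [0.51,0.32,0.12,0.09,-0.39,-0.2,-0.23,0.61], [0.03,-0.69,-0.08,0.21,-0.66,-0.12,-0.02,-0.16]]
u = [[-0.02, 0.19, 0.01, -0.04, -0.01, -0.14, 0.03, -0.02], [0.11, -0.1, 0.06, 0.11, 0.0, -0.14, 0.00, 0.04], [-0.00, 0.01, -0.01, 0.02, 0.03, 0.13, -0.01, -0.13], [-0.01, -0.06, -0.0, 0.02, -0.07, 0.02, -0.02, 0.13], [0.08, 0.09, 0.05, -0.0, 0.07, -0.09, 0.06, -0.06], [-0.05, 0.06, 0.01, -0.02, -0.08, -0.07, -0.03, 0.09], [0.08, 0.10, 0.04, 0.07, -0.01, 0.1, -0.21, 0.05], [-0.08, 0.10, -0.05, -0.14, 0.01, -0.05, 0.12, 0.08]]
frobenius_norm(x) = 2.83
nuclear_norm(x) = 8.00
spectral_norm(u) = 0.37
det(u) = 0.00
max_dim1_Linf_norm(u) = 0.21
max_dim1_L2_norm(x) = 1.01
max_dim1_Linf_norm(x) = 0.82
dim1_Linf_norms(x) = [0.66, 0.6, 0.59, 0.82, 0.6, 0.5, 0.61, 0.69]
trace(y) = 0.02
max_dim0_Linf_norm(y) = 0.18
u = y @ x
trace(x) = 0.10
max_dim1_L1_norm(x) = 2.47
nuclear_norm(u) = 1.37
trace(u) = -0.24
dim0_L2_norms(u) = [0.19, 0.29, 0.1, 0.2, 0.13, 0.29, 0.25, 0.24]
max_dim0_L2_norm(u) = 0.29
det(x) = 1.00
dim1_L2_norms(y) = [0.24, 0.24, 0.18, 0.17, 0.19, 0.16, 0.28, 0.24]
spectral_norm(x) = 1.01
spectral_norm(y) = 0.37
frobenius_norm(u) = 0.62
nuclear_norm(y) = 1.37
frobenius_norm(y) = 0.62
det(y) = 0.00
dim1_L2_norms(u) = [0.24, 0.24, 0.19, 0.16, 0.19, 0.16, 0.28, 0.25]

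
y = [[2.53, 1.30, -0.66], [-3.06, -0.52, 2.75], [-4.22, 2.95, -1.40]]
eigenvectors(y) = [[(-0.06-0.3j), -0.06+0.30j, 0.18+0.00j],[0.69+0.00j, 0.69-0.00j, (-0.5+0j)],[0.65+0.06j, 0.65-0.06j, (0.85+0j)]]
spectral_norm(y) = 6.00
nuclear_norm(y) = 11.37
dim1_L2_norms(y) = [2.92, 4.15, 5.34]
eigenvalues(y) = [(2.33+1.56j), (2.33-1.56j), (-4.06+0j)]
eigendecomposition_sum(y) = [[1.32+0.47j,0.40-0.28j,-0.05-0.27j], [(-1.69+2.74j),(0.43+1.02j),0.62+0.01j], [-1.83+2.40j,0.31+1.00j,(0.58+0.07j)]] + [[1.32-0.47j, 0.40+0.28j, -0.05+0.27j], [(-1.69-2.74j), 0.43-1.02j, 0.62-0.01j], [(-1.83-2.4j), (0.31-1j), (0.58-0.07j)]] + [[(-0.12-0j), 0.51+0.00j, -0.55+0.00j], [(0.33+0j), (-1.38-0j), (1.51-0j)], [-0.55-0.00j, (2.34+0j), (-2.56+0j)]]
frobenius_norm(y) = 7.36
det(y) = -31.93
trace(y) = 0.61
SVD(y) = [[-0.36, -0.41, -0.84], [0.51, 0.67, -0.54], [0.78, -0.62, -0.03]] @ diag([6.003303698760857, 4.0536970757673725, 1.312167945942606]) @ [[-0.96, 0.26, 0.09], [-0.12, -0.67, 0.74], [-0.25, -0.7, -0.67]]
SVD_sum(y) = [[2.06, -0.57, -0.19], [-2.93, 0.8, 0.27], [-4.52, 1.24, 0.42]] + [[0.19,1.10,-1.21], [-0.31,-1.82,2.00], [0.29,1.68,-1.85]] + [[0.28, 0.77, 0.74], [0.18, 0.49, 0.48], [0.01, 0.03, 0.03]]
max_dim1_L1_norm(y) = 8.57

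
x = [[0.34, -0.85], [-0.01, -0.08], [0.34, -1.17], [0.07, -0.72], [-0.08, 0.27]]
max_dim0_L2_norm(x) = 1.64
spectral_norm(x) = 1.70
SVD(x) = [[-0.53, 0.58], [-0.04, -0.19], [-0.71, 0.04], [-0.42, -0.79], [0.17, -0.02]] @ diag([1.7043807614081665, 0.1636649630853227]) @ [[-0.27, 0.96], [0.96, 0.27]]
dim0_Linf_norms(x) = [0.34, 1.17]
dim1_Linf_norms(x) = [0.85, 0.08, 1.17, 0.72, 0.27]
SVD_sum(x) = [[0.25, -0.88], [0.02, -0.07], [0.33, -1.17], [0.19, -0.68], [-0.08, 0.27]] + [[0.09,0.03],[-0.03,-0.01],[0.01,0.00],[-0.12,-0.04],[-0.0,-0.00]]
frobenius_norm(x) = 1.71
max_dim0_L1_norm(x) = 3.09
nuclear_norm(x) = 1.87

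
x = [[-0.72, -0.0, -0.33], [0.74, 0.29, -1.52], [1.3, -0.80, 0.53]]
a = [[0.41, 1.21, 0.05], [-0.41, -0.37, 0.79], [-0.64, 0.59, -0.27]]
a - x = [[1.13, 1.21, 0.38], [-1.15, -0.66, 2.31], [-1.94, 1.39, -0.8]]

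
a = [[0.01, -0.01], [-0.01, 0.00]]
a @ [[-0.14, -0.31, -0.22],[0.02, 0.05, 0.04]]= [[-0.0,-0.00,-0.0], [0.0,0.00,0.0]]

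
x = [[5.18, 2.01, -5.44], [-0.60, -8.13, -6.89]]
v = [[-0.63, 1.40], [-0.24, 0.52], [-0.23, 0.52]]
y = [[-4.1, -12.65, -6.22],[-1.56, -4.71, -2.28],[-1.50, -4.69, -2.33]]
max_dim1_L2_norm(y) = 14.68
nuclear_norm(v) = 1.74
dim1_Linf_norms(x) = [5.44, 8.13]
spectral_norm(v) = 1.73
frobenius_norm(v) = 1.73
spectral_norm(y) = 16.58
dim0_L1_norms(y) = [7.16, 22.05, 10.83]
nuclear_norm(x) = 18.34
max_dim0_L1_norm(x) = 12.33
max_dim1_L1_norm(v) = 2.03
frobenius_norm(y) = 16.58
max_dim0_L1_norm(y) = 22.05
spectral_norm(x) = 10.93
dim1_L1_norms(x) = [12.63, 15.62]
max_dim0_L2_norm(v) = 1.58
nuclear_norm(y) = 16.64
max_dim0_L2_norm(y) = 14.29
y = v @ x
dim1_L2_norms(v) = [1.54, 0.57, 0.57]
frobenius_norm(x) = 13.21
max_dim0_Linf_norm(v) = 1.4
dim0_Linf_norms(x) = [5.18, 8.13, 6.89]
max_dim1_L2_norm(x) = 10.67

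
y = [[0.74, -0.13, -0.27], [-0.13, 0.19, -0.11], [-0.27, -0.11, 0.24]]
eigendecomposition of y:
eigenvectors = [[0.92, -0.36, 0.16], [-0.12, -0.63, -0.77], [-0.38, -0.69, 0.62]]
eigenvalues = [0.87, -0.0, 0.31]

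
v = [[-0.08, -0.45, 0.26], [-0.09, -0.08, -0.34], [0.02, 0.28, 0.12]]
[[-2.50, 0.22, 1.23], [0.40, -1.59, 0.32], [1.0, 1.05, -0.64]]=v@[[-0.72, 0.06, -2.34],  [4.51, 1.94, -2.2],  [-2.04, 4.21, 0.19]]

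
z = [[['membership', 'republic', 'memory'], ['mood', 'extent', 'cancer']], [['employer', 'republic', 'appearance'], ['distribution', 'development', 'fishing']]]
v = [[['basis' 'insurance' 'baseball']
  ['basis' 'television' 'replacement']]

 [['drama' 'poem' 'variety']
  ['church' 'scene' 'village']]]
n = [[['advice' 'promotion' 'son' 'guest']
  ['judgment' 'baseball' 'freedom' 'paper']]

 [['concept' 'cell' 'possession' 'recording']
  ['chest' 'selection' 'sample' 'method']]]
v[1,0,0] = 'drama'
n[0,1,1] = 'baseball'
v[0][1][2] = 'replacement'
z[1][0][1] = 'republic'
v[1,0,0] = 'drama'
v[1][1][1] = 'scene'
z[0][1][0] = 'mood'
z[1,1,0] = 'distribution'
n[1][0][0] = 'concept'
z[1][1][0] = 'distribution'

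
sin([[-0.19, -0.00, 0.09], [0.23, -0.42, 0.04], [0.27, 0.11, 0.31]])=[[-0.19,  0.00,  0.09], [0.22,  -0.41,  0.04], [0.27,  0.11,  0.30]]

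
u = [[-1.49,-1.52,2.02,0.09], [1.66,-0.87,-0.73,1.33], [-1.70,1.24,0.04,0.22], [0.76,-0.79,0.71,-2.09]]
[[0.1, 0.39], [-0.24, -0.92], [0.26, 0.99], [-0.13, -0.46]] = u@ [[-0.07, -0.25], [0.11, 0.43], [0.08, 0.33], [0.02, 0.08]]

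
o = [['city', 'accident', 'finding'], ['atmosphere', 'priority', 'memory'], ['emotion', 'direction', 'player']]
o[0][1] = 'accident'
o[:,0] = ['city', 'atmosphere', 'emotion']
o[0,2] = 'finding'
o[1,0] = 'atmosphere'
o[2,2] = 'player'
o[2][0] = 'emotion'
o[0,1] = 'accident'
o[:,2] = ['finding', 'memory', 'player']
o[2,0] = 'emotion'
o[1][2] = 'memory'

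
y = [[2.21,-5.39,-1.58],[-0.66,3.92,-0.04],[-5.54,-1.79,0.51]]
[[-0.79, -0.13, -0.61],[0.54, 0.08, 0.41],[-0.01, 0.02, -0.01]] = y @ [[-0.04, -0.01, -0.03], [0.13, 0.02, 0.1], [-0.0, 0.0, -0.0]]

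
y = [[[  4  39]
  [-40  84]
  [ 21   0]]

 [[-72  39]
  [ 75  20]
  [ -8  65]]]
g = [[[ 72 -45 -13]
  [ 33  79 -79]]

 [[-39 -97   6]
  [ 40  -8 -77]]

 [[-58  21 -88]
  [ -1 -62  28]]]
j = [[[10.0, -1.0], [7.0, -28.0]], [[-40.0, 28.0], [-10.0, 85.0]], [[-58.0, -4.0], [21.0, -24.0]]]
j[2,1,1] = -24.0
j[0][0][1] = -1.0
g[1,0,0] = -39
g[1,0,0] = -39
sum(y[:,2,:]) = 78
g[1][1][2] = -77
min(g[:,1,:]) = -79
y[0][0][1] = 39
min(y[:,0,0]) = -72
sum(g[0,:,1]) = 34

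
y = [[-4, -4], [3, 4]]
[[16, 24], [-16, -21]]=y@[[0, -3], [-4, -3]]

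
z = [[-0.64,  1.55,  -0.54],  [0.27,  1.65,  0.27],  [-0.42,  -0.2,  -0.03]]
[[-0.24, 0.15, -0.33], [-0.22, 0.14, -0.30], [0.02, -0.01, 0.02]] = z @ [[0.03,-0.02,0.05], [-0.14,0.09,-0.19], [0.01,-0.00,0.01]]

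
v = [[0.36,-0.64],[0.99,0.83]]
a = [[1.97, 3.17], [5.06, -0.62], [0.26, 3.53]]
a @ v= [[3.85, 1.37], [1.21, -3.75], [3.59, 2.76]]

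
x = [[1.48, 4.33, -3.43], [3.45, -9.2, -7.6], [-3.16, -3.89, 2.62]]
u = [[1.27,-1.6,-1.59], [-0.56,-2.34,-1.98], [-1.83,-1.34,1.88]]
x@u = [[5.73, -7.9, -17.38], [23.44, 26.19, -1.56], [-6.63, 10.65, 17.65]]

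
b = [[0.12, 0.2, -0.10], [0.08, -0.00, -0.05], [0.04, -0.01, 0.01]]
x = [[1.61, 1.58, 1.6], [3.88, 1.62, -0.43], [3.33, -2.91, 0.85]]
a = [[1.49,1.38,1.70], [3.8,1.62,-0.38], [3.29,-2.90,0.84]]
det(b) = -0.00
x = a + b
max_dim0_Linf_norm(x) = 3.88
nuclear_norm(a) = 10.66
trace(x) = 4.08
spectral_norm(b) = 0.26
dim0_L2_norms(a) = [5.24, 3.6, 1.93]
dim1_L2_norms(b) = [0.25, 0.09, 0.04]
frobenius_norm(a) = 6.65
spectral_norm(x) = 5.42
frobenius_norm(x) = 6.77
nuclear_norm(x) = 10.80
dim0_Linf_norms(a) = [3.8, 2.9, 1.7]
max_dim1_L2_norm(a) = 4.47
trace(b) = 0.13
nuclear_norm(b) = 0.37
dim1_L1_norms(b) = [0.42, 0.13, 0.06]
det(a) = -33.54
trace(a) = 3.95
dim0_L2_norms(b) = [0.15, 0.2, 0.11]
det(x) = -33.97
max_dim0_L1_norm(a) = 8.58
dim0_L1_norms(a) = [8.58, 5.9, 2.92]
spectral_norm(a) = 5.31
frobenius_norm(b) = 0.27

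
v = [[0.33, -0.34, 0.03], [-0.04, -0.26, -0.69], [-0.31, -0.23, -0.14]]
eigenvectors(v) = [[(-0.26+0j), -0.71+0.00j, -0.71-0.00j],[-0.83+0.00j, (-0.02+0.51j), -0.02-0.51j],[(-0.5+0j), 0.26-0.41j, 0.26+0.41j]]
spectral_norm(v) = 0.78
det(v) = -0.11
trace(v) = -0.07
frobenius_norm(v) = 0.97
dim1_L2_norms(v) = [0.47, 0.74, 0.41]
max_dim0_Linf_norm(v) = 0.69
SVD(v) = [[0.11, 0.94, -0.32],[0.93, 0.02, 0.36],[0.35, -0.34, -0.87]] @ diag([0.7837072056361843, 0.48663059198665226, 0.29714252939733105]) @ [[-0.14, -0.46, -0.88],[0.85, -0.51, 0.13],[0.50, 0.73, -0.46]]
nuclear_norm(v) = 1.57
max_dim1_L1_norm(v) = 0.99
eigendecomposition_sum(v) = [[(-0.05+0j), -0.12-0.00j, -0.14+0.00j], [(-0.15+0j), (-0.37-0j), -0.45+0.00j], [(-0.09+0j), -0.22-0.00j, (-0.27+0j)]] + [[0.19+0.07j, -0.11+0.08j, (0.09-0.17j)], [(0.06-0.14j), (0.05+0.08j), (-0.12-0.07j)], [(-0.11+0.09j), (-0.01-0.09j), 0.07+0.11j]] + [[0.19-0.07j, -0.11-0.08j, 0.09+0.17j], [0.06+0.14j, 0.05-0.08j, -0.12+0.07j], [-0.11-0.09j, (-0.01+0.09j), (0.07-0.11j)]]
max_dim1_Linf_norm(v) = 0.69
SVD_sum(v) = [[-0.01, -0.04, -0.07], [-0.1, -0.33, -0.64], [-0.04, -0.12, -0.24]] + [[0.39,-0.23,0.06],[0.01,-0.00,0.0],[-0.14,0.08,-0.02]] + [[-0.05, -0.07, 0.04], [0.05, 0.08, -0.05], [-0.13, -0.19, 0.12]]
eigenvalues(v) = [(-0.69+0j), (0.31+0.26j), (0.31-0.26j)]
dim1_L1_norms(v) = [0.7, 0.99, 0.68]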